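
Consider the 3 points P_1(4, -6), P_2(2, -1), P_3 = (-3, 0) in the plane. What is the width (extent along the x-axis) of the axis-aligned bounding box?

7

max x = 4, min x = -3, so width = 7.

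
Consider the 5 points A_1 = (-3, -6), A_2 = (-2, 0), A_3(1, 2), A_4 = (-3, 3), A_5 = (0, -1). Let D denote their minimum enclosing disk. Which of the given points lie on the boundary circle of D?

A_1, A_3, A_4

The minimum enclosing circle is determined by three boundary points: A_1, A_3, A_4.
Their circumcentre is (-2, -1.5) with r² = 21.25.
The farthest remaining point A_5 is at distance² 4.25 ≤ 21.25.
The points at distance exactly r from the centre are A_1, A_3, A_4 — 3 points.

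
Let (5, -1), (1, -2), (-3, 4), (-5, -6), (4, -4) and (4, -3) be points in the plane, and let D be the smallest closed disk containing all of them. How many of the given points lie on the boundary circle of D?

The minimum enclosing circle is determined by three boundary points: (5, -1), (-3, 4), (-5, -6).
Their circumcentre is (-17/18, -29/18) with r² = 5785/162.
The farthest remaining point (4, -4) is at distance² 4885/162 ≤ 5785/162.
The points at distance exactly r from the centre are (5, -1), (-3, 4), (-5, -6) — 3 points.

3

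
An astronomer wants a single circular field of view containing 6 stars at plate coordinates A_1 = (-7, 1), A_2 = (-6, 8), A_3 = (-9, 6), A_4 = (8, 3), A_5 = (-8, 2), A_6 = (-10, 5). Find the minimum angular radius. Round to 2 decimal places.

The minimum enclosing circle of a finite set is fixed by two of the points (as a diameter) or three (as a circumcircle).
The farthest pair is A_4–A_6 with squared distance 328. The circle on this segment as diameter has centre (-1, 4) and r² = 328/4 = 82.
Check A_1: distance² to centre = 45 ≤ 82, so it lies inside.
All remaining points lie in this disk, and no smaller disk contains both endpoints, so this is the minimum enclosing circle.
r = √82 ≈ 9.06.

9.06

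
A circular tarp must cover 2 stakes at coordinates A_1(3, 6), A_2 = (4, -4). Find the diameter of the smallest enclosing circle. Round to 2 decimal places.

The smallest circle enclosing two points has them as diameter endpoints.
Centre = midpoint = (3.5, 1); r² = |A_1A_2|²/4 = 101/4 = 25.25.
Diameter = 2r = 2√(25.25) ≈ 10.05.

10.05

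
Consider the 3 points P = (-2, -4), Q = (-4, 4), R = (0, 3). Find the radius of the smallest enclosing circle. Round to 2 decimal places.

Side lengths²: PQ² = 68, PR² = 53, QR² = 17.
Since PQ² = 68 < 53 + 17 = 70, the triangle is acute, so the smallest enclosing circle is the circumcircle.
Circumcentre = (-43/15, 1/30), r² = 15317/900.
r = √(15317/900) ≈ 4.13.

4.13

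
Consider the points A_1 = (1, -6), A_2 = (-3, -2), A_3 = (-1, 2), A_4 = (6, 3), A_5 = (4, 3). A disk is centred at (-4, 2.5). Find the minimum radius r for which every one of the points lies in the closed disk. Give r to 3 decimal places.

10.012

The required radius is the distance from (-4, 2.5) to the farthest point.
Squared distances: 97.25, 21.25, 9.25, 100.25, 64.25.
Maximum is 100.25, attained at A_4.
r = √(100.25) ≈ 10.012.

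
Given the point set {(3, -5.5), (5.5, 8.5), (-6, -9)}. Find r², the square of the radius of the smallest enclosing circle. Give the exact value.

Call the three points A, B, C in the order given.
Side lengths²: AB² = 202.25, AC² = 93.25, BC² = 438.5.
Since BC² = 438.5 ≥ 202.25 + 93.25 = 295.5, the angle opposite BC is not acute, so the smallest enclosing circle has BC as diameter.
Centre = midpoint of BC = (-0.25, -0.25), r² = 438.5/4 = 109.625.

109.625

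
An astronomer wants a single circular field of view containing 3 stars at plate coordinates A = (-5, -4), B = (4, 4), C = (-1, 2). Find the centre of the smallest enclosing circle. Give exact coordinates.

Side lengths²: AB² = 145, AC² = 52, BC² = 29.
Since AB² = 145 ≥ 52 + 29 = 81, the angle opposite AB is not acute, so the smallest enclosing circle has AB as diameter.
Centre = midpoint of AB = (-0.5, 0), r² = 145/4 = 36.25.
Centre = (-0.5, 0).

(-0.5, 0)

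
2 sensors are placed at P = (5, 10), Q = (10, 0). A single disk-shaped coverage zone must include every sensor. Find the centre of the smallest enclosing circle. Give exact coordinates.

The smallest circle enclosing two points has them as diameter endpoints.
Centre = midpoint = (7.5, 5); r² = |PQ|²/4 = 125/4 = 31.25.
Centre = (7.5, 5).

(7.5, 5)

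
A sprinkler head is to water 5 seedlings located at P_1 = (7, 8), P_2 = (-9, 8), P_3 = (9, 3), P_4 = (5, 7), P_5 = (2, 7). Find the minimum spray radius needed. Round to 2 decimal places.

9.34

A smallest enclosing disk is always determined by at most three of the input points on its boundary.
The farthest pair is P_2–P_3 with squared distance 349. The circle on this segment as diameter has centre (0, 5.5) and r² = 349/4 = 87.25.
Check P_1: distance² to centre = 55.25 ≤ 87.25, so it lies inside.
All remaining points lie in this disk, and no smaller disk contains both endpoints, so this is the minimum enclosing circle.
r = √(87.25) ≈ 9.34.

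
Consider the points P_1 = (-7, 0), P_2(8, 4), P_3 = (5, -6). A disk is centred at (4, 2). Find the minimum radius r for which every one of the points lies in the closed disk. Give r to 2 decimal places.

11.18

The required radius is the distance from (4, 2) to the farthest point.
Squared distances: 125, 20, 65.
Maximum is 125, attained at P_1.
r = √125 ≈ 11.18.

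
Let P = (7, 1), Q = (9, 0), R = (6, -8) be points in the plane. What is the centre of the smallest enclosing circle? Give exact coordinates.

Side lengths²: PQ² = 5, PR² = 82, QR² = 73.
Since PR² = 82 ≥ 73 + 5 = 78, the angle opposite PR is not acute, so the smallest enclosing circle has PR as diameter.
Centre = midpoint of PR = (6.5, -3.5), r² = 82/4 = 20.5.
Centre = (6.5, -3.5).

(6.5, -3.5)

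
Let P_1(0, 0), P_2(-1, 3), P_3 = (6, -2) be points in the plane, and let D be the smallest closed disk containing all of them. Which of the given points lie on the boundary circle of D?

Side lengths²: P_1P_2² = 10, P_1P_3² = 40, P_2P_3² = 74.
Since P_2P_3² = 74 ≥ 40 + 10 = 50, the angle opposite P_2P_3 is not acute, so the smallest enclosing circle has P_2P_3 as diameter.
Centre = midpoint of P_2P_3 = (2.5, 0.5), r² = 74/4 = 18.5.
The points at distance exactly r from the centre are P_2, P_3 — 2 points.

P_2, P_3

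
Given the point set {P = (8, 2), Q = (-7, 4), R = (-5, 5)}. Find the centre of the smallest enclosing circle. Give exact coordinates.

(0.5, 3)

Side lengths²: PQ² = 229, PR² = 178, QR² = 5.
Since PQ² = 229 ≥ 178 + 5 = 183, the angle opposite PQ is not acute, so the smallest enclosing circle has PQ as diameter.
Centre = midpoint of PQ = (0.5, 3), r² = 229/4 = 57.25.
Centre = (0.5, 3).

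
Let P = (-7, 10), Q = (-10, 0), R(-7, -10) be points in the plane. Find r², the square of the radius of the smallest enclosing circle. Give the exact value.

100

Side lengths²: PQ² = 109, PR² = 400, QR² = 109.
Since PR² = 400 ≥ 109 + 109 = 218, the angle opposite PR is not acute, so the smallest enclosing circle has PR as diameter.
Centre = midpoint of PR = (-7, 0), r² = 400/4 = 100.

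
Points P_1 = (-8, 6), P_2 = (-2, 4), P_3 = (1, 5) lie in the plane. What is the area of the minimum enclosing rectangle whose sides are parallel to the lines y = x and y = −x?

In coordinates u = x + y, v = x − y the rectangle is axis-aligned; the map (x,y)→(u,v) scales areas by 2.
u-values: -2, 2, 6; range = 6 − (-2) = 8.
v-values: -14, -6, -4; range = -4 − (-14) = 10.
Area = (8 × 10) / 2 = 40.

40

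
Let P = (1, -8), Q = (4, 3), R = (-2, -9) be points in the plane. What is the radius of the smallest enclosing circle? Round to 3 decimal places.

Side lengths²: PQ² = 130, PR² = 10, QR² = 180.
Since QR² = 180 ≥ 130 + 10 = 140, the angle opposite QR is not acute, so the smallest enclosing circle has QR as diameter.
Centre = midpoint of QR = (1, -3), r² = 180/4 = 45.
r = √45 ≈ 6.708.

6.708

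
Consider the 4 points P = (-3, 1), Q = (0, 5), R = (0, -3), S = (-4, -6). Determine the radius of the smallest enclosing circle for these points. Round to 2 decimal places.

5.85

The minimum enclosing circle of a finite set is fixed by two of the points (as a diameter) or three (as a circumcircle).
The farthest pair is Q–S with squared distance 137. The circle on this segment as diameter has centre (-2, -0.5) and r² = 137/4 = 34.25.
Check P: distance² to centre = 3.25 ≤ 34.25, so it lies inside.
All remaining points lie in this disk, and no smaller disk contains both endpoints, so this is the minimum enclosing circle.
r = √(34.25) ≈ 5.85.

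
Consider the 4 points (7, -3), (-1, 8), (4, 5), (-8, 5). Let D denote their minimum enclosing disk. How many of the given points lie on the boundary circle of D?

The farthest pair is (7, -3)–(-8, 5) with squared distance 289. The circle on this segment as diameter has centre (-0.5, 1) and r² = 289/4 = 72.25.
Check (-1, 8): distance² to centre = 49.25 ≤ 72.25, so it lies inside.
All remaining points lie in this disk, and no smaller disk contains both endpoints, so this is the minimum enclosing circle.
The points at distance exactly r from the centre are (7, -3), (-8, 5) — 2 points.

2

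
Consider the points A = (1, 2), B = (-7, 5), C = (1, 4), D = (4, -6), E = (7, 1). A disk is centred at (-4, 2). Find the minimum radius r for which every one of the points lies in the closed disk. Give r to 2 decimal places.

11.31

The required radius is the distance from (-4, 2) to the farthest point.
Squared distances: 25, 18, 29, 128, 122.
Maximum is 128, attained at D.
r = √128 ≈ 11.31.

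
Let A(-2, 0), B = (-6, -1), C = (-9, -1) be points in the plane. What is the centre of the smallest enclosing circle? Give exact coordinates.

Side lengths²: AB² = 17, AC² = 50, BC² = 9.
Since AC² = 50 ≥ 17 + 9 = 26, the angle opposite AC is not acute, so the smallest enclosing circle has AC as diameter.
Centre = midpoint of AC = (-5.5, -0.5), r² = 50/4 = 12.5.
Centre = (-5.5, -0.5).

(-5.5, -0.5)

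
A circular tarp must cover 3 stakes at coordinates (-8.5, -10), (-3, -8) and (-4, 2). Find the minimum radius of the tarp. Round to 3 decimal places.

6.408

Call the three points A, B, C in the order given.
Side lengths²: AB² = 34.25, AC² = 164.25, BC² = 101.
Since AC² = 164.25 ≥ 101 + 34.25 = 135.25, the angle opposite AC is not acute, so the smallest enclosing circle has AC as diameter.
Centre = midpoint of AC = (-6.25, -4), r² = 164.25/4 = 41.0625.
r = √(41.0625) ≈ 6.408.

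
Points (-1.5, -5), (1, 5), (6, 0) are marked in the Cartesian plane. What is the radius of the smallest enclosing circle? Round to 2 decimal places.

5.26

Call the three points A, B, C in the order given.
Side lengths²: AB² = 106.25, AC² = 81.25, BC² = 50.
Since AB² = 106.25 < 81.25 + 50 = 131.25, the triangle is acute, so the smallest enclosing circle is the circumcircle.
Circumcentre = (0.75, -0.25), r² = 27.625.
r = √(27.625) ≈ 5.26.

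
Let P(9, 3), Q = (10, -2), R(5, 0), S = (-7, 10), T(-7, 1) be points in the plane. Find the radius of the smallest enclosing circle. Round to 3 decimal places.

10.404

The minimum enclosing circle of a finite set is fixed by two of the points (as a diameter) or three (as a circumcircle).
The farthest pair is Q–S with squared distance 433. The circle on this segment as diameter has centre (1.5, 4) and r² = 433/4 = 108.25.
Check P: distance² to centre = 57.25 ≤ 108.25, so it lies inside.
All remaining points lie in this disk, and no smaller disk contains both endpoints, so this is the minimum enclosing circle.
r = √(108.25) ≈ 10.404.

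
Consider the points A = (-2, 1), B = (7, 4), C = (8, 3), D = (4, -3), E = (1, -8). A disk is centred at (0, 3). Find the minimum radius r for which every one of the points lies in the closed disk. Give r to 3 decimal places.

11.045

The required radius is the distance from (0, 3) to the farthest point.
Squared distances: 8, 50, 64, 52, 122.
Maximum is 122, attained at E.
r = √122 ≈ 11.045.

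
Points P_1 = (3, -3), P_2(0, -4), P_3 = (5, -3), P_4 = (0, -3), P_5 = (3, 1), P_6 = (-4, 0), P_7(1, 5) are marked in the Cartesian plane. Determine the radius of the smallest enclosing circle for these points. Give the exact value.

The minimum enclosing circle of a finite set is fixed by two of the points (as a diameter) or three (as a circumcircle).
The minimum enclosing circle is determined by three boundary points: P_3, P_6, P_7.
Their circumcentre is (1, 0) with r² = 25.
The farthest remaining point P_2 is at distance² 17 ≤ 25.
r = √25 = 5.

5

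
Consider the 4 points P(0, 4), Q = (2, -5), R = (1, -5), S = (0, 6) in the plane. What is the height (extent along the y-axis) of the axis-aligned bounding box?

max y = 6, min y = -5, so height = 11.

11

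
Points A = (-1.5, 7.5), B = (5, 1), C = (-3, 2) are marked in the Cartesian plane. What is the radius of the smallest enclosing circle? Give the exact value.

Side lengths²: AB² = 84.5, AC² = 32.5, BC² = 65.
Since AB² = 84.5 < 65 + 32.5 = 97.5, the triangle is acute, so the smallest enclosing circle is the circumcircle.
Circumcentre = (9/7, 53/14), r² = 4225/196.
r = √(4225/196) = 65/14.

65/14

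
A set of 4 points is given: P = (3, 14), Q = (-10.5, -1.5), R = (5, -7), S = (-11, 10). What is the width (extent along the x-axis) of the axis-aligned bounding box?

16

max x = 5, min x = -11, so width = 16.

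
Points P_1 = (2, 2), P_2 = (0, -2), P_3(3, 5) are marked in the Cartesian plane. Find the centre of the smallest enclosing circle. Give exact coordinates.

Side lengths²: P_1P_2² = 20, P_1P_3² = 10, P_2P_3² = 58.
Since P_2P_3² = 58 ≥ 20 + 10 = 30, the angle opposite P_2P_3 is not acute, so the smallest enclosing circle has P_2P_3 as diameter.
Centre = midpoint of P_2P_3 = (1.5, 1.5), r² = 58/4 = 14.5.
Centre = (1.5, 1.5).

(1.5, 1.5)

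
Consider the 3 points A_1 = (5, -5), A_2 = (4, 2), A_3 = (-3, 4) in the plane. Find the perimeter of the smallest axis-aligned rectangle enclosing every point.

Width = max x − min x = 5 − (-3) = 8.
Height = max y − min y = 4 − (-5) = 9.
Perimeter = 2(8 + 9) = 34.

34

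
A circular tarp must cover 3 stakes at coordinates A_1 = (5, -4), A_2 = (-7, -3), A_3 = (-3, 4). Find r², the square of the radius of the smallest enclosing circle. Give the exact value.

9425/242

Side lengths²: A_1A_2² = 145, A_1A_3² = 128, A_2A_3² = 65.
Since A_1A_2² = 145 < 128 + 65 = 193, the triangle is acute, so the smallest enclosing circle is the circumcircle.
Circumcentre = (-19/22, -41/22), r² = 9425/242.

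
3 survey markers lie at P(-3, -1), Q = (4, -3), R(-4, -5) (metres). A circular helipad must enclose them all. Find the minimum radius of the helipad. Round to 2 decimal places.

4.13

Side lengths²: PQ² = 53, PR² = 17, QR² = 68.
Since QR² = 68 < 53 + 17 = 70, the triangle is acute, so the smallest enclosing circle is the circumcircle.
Circumcentre = (-1/30, -58/15), r² = 15317/900.
r = √(15317/900) ≈ 4.13.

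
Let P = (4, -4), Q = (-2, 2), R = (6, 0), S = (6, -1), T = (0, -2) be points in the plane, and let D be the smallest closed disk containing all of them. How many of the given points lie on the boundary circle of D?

3

The minimum enclosing circle is determined by three boundary points: P, Q, S.
Their circumcentre is (1.7, -0.3) with r² = 18.98.
The farthest remaining point R is at distance² 18.58 ≤ 18.98.
The points at distance exactly r from the centre are P, Q, S — 3 points.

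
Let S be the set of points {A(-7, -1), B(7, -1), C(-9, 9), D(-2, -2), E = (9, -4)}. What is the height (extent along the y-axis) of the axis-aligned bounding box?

13

max y = 9, min y = -4, so height = 13.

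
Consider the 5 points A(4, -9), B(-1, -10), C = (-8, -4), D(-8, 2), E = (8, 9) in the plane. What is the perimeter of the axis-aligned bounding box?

Width = max x − min x = 8 − (-8) = 16.
Height = max y − min y = 9 − (-10) = 19.
Perimeter = 2(16 + 19) = 70.

70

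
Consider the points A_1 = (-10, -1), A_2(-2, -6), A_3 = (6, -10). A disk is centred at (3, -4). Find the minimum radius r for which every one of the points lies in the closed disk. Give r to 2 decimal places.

The required radius is the distance from (3, -4) to the farthest point.
Squared distances: 178, 29, 45.
Maximum is 178, attained at A_1.
r = √178 ≈ 13.34.

13.34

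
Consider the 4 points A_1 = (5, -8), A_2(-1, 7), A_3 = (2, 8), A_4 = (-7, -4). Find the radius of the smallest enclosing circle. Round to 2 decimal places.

8.58

The minimum enclosing circle is determined by three boundary points: A_1, A_3, A_4.
Their circumcentre is (5/6, -0.5) with r² = 1325/18.
The farthest remaining point A_2 is at distance² 1073/18 ≤ 1325/18.
r = √(1325/18) ≈ 8.58.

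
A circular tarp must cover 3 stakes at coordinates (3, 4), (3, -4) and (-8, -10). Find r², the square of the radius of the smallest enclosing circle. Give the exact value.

Call the three points A, B, C in the order given.
Side lengths²: AB² = 64, AC² = 317, BC² = 157.
Since AC² = 317 ≥ 157 + 64 = 221, the angle opposite AC is not acute, so the smallest enclosing circle has AC as diameter.
Centre = midpoint of AC = (-2.5, -3), r² = 317/4 = 79.25.

79.25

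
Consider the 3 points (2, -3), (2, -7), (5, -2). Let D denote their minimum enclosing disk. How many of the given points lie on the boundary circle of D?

2

Call the three points A, B, C in the order given.
Side lengths²: AB² = 16, AC² = 10, BC² = 34.
Since BC² = 34 ≥ 16 + 10 = 26, the angle opposite BC is not acute, so the smallest enclosing circle has BC as diameter.
Centre = midpoint of BC = (3.5, -4.5), r² = 34/4 = 8.5.
The points at distance exactly r from the centre are (2, -7), (5, -2) — 2 points.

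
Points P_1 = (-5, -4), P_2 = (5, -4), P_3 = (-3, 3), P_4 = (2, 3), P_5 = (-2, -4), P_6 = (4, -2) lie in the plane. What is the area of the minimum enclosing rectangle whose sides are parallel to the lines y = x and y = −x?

In coordinates u = x + y, v = x − y the rectangle is axis-aligned; the map (x,y)→(u,v) scales areas by 2.
u-values: -9, 1, 0, 5, -6, 2; range = 5 − (-9) = 14.
v-values: -1, 9, -6, -1, 2, 6; range = 9 − (-6) = 15.
Area = (14 × 15) / 2 = 105.

105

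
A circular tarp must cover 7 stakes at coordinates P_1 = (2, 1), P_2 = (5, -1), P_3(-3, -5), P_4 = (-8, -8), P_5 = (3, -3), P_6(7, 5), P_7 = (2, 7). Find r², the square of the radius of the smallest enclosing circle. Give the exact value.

The minimum enclosing circle of a finite set is fixed by two of the points (as a diameter) or three (as a circumcircle).
The farthest pair is P_4–P_6 with squared distance 394. The circle on this segment as diameter has centre (-0.5, -1.5) and r² = 394/4 = 98.5.
Check P_1: distance² to centre = 12.5 ≤ 98.5, so it lies inside.
All remaining points lie in this disk, and no smaller disk contains both endpoints, so this is the minimum enclosing circle.

98.5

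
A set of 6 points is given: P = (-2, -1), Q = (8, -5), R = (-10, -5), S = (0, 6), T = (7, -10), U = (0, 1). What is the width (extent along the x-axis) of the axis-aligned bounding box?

18

max x = 8, min x = -10, so width = 18.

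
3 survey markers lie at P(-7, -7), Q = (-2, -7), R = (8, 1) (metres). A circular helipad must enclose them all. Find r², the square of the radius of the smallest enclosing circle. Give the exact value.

72.25

Side lengths²: PQ² = 25, PR² = 289, QR² = 164.
Since PR² = 289 ≥ 164 + 25 = 189, the angle opposite PR is not acute, so the smallest enclosing circle has PR as diameter.
Centre = midpoint of PR = (0.5, -3), r² = 289/4 = 72.25.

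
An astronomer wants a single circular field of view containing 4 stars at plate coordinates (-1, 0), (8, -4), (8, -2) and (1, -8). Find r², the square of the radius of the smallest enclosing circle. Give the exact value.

The minimum enclosing circle of a finite set is fixed by two of the points (as a diameter) or three (as a circumcircle).
The minimum enclosing circle is determined by three boundary points: (-1, 0), (8, -2), (1, -8).
Their circumcentre is (3, -3.25) with r² = 26.5625.
The farthest remaining point (8, -4) is at distance² 25.5625 ≤ 26.5625.

26.5625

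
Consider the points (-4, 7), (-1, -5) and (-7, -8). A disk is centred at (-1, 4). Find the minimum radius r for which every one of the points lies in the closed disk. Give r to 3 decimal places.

13.416

The required radius is the distance from (-1, 4) to the farthest point.
Squared distances: 18, 81, 180.
Maximum is 180, attained at (-7, -8).
r = √180 ≈ 13.416.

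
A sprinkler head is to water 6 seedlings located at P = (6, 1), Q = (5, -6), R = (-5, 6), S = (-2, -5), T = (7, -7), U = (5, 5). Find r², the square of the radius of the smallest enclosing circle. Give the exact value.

The farthest pair is R–T with squared distance 313. The circle on this segment as diameter has centre (1, -0.5) and r² = 313/4 = 78.25.
Check P: distance² to centre = 27.25 ≤ 78.25, so it lies inside.
All remaining points lie in this disk, and no smaller disk contains both endpoints, so this is the minimum enclosing circle.

78.25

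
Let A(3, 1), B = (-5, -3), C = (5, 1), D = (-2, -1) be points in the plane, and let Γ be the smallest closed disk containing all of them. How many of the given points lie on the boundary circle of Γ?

The farthest pair is B–C with squared distance 116. The circle on this segment as diameter has centre (0, -1) and r² = 116/4 = 29.
Check A: distance² to centre = 13 ≤ 29, so it lies inside.
All remaining points lie in this disk, and no smaller disk contains both endpoints, so this is the minimum enclosing circle.
The points at distance exactly r from the centre are B, C — 2 points.

2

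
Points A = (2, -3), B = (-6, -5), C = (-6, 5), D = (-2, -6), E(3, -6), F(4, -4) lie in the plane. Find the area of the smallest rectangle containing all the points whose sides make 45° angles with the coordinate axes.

In coordinates u = x + y, v = x − y the rectangle is axis-aligned; the map (x,y)→(u,v) scales areas by 2.
u-values: -1, -11, -1, -8, -3, 0; range = 0 − (-11) = 11.
v-values: 5, -1, -11, 4, 9, 8; range = 9 − (-11) = 20.
Area = (11 × 20) / 2 = 110.

110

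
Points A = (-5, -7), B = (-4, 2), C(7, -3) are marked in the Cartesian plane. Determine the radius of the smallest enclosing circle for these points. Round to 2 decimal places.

Side lengths²: AB² = 82, AC² = 160, BC² = 146.
Since AC² = 160 < 146 + 82 = 228, the triangle is acute, so the smallest enclosing circle is the circumcircle.
Circumcentre = (9/26, -79/26), r² = 14965/338.
r = √(14965/338) ≈ 6.65.

6.65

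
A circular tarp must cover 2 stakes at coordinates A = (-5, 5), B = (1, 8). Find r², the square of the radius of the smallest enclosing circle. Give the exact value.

The smallest circle enclosing two points has them as diameter endpoints.
Centre = midpoint = (-2, 6.5); r² = |AB|²/4 = 45/4 = 11.25.

11.25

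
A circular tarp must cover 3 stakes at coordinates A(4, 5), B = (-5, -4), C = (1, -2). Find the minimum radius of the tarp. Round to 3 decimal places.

Side lengths²: AB² = 162, AC² = 58, BC² = 40.
Since AB² = 162 ≥ 58 + 40 = 98, the angle opposite AB is not acute, so the smallest enclosing circle has AB as diameter.
Centre = midpoint of AB = (-0.5, 0.5), r² = 162/4 = 40.5.
r = √(40.5) ≈ 6.364.

6.364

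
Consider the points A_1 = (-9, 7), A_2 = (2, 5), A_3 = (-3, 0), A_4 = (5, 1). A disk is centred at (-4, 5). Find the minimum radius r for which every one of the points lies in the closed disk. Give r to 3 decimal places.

The required radius is the distance from (-4, 5) to the farthest point.
Squared distances: 29, 36, 26, 97.
Maximum is 97, attained at A_4.
r = √97 ≈ 9.849.

9.849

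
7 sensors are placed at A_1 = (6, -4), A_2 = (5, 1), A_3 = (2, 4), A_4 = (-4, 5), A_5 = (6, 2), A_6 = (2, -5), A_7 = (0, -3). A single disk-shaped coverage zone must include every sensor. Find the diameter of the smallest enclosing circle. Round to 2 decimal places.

The minimum enclosing circle of a finite set is fixed by two of the points (as a diameter) or three (as a circumcircle).
The farthest pair is A_1–A_4 with squared distance 181. The circle on this segment as diameter has centre (1, 0.5) and r² = 181/4 = 45.25.
Check A_2: distance² to centre = 16.25 ≤ 45.25, so it lies inside.
All remaining points lie in this disk, and no smaller disk contains both endpoints, so this is the minimum enclosing circle.
Diameter = 2r = 2√(45.25) ≈ 13.45.

13.45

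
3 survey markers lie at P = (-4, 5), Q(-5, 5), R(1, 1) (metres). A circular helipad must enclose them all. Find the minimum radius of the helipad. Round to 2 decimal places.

Side lengths²: PQ² = 1, PR² = 41, QR² = 52.
Since QR² = 52 ≥ 41 + 1 = 42, the angle opposite QR is not acute, so the smallest enclosing circle has QR as diameter.
Centre = midpoint of QR = (-2, 3), r² = 52/4 = 13.
r = √13 ≈ 3.61.

3.61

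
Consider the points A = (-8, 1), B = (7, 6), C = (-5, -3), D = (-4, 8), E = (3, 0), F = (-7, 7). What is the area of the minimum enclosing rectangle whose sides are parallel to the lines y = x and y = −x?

178.5

In coordinates u = x + y, v = x − y the rectangle is axis-aligned; the map (x,y)→(u,v) scales areas by 2.
u-values: -7, 13, -8, 4, 3, 0; range = 13 − (-8) = 21.
v-values: -9, 1, -2, -12, 3, -14; range = 3 − (-14) = 17.
Area = (21 × 17) / 2 = 178.5.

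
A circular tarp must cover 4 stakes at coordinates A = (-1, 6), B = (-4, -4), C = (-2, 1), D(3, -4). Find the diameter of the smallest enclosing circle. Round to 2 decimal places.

11.24

The minimum enclosing circle of a finite set is fixed by two of the points (as a diameter) or three (as a circumcircle).
The minimum enclosing circle is determined by three boundary points: A, B, D.
Their circumcentre is (-0.5, 0.4) with r² = 31.61.
The farthest remaining point C is at distance² 2.61 ≤ 31.61.
Diameter = 2r = 2√(31.61) ≈ 11.24.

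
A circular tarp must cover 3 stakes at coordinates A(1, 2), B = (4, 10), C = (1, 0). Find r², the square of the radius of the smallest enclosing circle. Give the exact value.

27.25

Side lengths²: AB² = 73, AC² = 4, BC² = 109.
Since BC² = 109 ≥ 73 + 4 = 77, the angle opposite BC is not acute, so the smallest enclosing circle has BC as diameter.
Centre = midpoint of BC = (2.5, 5), r² = 109/4 = 27.25.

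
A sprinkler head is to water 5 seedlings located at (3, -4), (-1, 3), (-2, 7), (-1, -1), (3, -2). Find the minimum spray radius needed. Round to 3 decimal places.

The minimum enclosing circle of a finite set is fixed by two of the points (as a diameter) or three (as a circumcircle).
The farthest pair is (3, -4)–(-2, 7) with squared distance 146. The circle on this segment as diameter has centre (0.5, 1.5) and r² = 146/4 = 36.5.
Check (-1, 3): distance² to centre = 4.5 ≤ 36.5, so it lies inside.
All remaining points lie in this disk, and no smaller disk contains both endpoints, so this is the minimum enclosing circle.
r = √(36.5) ≈ 6.042.

6.042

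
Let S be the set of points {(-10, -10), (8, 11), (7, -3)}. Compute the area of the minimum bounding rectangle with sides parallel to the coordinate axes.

x ranges over [-10, 8], width 18.
y ranges over [-10, 11], height 21.
Area = 18 × 21 = 378.

378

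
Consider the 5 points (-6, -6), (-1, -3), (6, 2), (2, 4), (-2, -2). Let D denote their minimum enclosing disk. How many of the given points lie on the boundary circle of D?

2

The minimum enclosing circle of a finite set is fixed by two of the points (as a diameter) or three (as a circumcircle).
The farthest pair is (-6, -6)–(6, 2) with squared distance 208. The circle on this segment as diameter has centre (0, -2) and r² = 208/4 = 52.
Check (-1, -3): distance² to centre = 2 ≤ 52, so it lies inside.
All remaining points lie in this disk, and no smaller disk contains both endpoints, so this is the minimum enclosing circle.
The points at distance exactly r from the centre are (-6, -6), (6, 2) — 2 points.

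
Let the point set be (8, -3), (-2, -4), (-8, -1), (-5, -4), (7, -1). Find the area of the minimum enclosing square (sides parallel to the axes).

256

The bounding box has width 16 and height 3.
An axis-aligned square enclosing the set must have side ≥ max(width, height).
So the minimum side is max(16, 3) = 16.
Area = 16² = 256.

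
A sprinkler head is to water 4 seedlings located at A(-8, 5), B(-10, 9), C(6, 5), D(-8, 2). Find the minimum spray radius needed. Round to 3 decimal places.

The farthest pair is B–C with squared distance 272. The circle on this segment as diameter has centre (-2, 7) and r² = 272/4 = 68.
Check A: distance² to centre = 40 ≤ 68, so it lies inside.
All remaining points lie in this disk, and no smaller disk contains both endpoints, so this is the minimum enclosing circle.
r = √68 ≈ 8.246.

8.246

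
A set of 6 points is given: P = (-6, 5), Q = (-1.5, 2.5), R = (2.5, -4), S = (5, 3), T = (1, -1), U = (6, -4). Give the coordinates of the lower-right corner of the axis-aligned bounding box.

(6, -4)

x-range [-6, 6], y-range [-4, 5].
The lower-right corner is (6, -4).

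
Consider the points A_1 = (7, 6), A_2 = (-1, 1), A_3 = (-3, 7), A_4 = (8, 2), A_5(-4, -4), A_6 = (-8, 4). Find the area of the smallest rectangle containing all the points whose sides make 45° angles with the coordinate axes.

In coordinates u = x + y, v = x − y the rectangle is axis-aligned; the map (x,y)→(u,v) scales areas by 2.
u-values: 13, 0, 4, 10, -8, -4; range = 13 − (-8) = 21.
v-values: 1, -2, -10, 6, 0, -12; range = 6 − (-12) = 18.
Area = (21 × 18) / 2 = 189.

189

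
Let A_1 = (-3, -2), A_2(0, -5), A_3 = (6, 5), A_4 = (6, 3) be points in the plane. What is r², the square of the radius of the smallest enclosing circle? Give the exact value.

By Welzl's lemma the MEC is supported by two points (diametrically opposite) or three points (on a circumcircle).
The minimum enclosing circle is determined by three boundary points: A_1, A_2, A_3.
Their circumcentre is (2.375, 0.375) with r² = 34.53125.
The farthest remaining point A_4 is at distance² 20.03125 ≤ 34.53125.

34.53125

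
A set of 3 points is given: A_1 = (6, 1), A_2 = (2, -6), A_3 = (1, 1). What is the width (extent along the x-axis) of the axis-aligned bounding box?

max x = 6, min x = 1, so width = 5.

5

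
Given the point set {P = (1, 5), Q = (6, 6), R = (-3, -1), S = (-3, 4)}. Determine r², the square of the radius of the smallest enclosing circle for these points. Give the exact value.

The farthest pair is Q–R with squared distance 130. The circle on this segment as diameter has centre (1.5, 2.5) and r² = 130/4 = 32.5.
Check P: distance² to centre = 6.5 ≤ 32.5, so it lies inside.
All remaining points lie in this disk, and no smaller disk contains both endpoints, so this is the minimum enclosing circle.

32.5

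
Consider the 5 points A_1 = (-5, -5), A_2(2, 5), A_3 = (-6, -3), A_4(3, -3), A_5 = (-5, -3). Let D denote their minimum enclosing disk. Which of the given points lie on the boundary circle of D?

The minimum enclosing circle of a finite set is fixed by two of the points (as a diameter) or three (as a circumcircle).
The farthest pair is A_1–A_2 with squared distance 149. The circle on this segment as diameter has centre (-1.5, 0) and r² = 149/4 = 37.25.
Check A_3: distance² to centre = 29.25 ≤ 37.25, so it lies inside.
All remaining points lie in this disk, and no smaller disk contains both endpoints, so this is the minimum enclosing circle.
The points at distance exactly r from the centre are A_1, A_2 — 2 points.

A_1, A_2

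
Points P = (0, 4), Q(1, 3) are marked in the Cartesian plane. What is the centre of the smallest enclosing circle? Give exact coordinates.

(0.5, 3.5)

The smallest circle enclosing two points has them as diameter endpoints.
Centre = midpoint = (0.5, 3.5); r² = |PQ|²/4 = 2/4 = 0.5.
Centre = (0.5, 3.5).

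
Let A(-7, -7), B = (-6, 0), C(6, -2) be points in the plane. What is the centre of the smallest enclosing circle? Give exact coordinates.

Side lengths²: AB² = 50, AC² = 194, BC² = 148.
Since AC² = 194 < 148 + 50 = 198, the triangle is acute, so the smallest enclosing circle is the circumcircle.
Circumcentre = (-24/43, -187/43), r² = 89725/1849.
Centre = (-24/43, -187/43).

(-24/43, -187/43)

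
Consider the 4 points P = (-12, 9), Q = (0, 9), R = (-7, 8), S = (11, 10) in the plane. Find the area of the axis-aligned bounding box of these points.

46

x ranges over [-12, 11], width 23.
y ranges over [8, 10], height 2.
Area = 23 × 2 = 46.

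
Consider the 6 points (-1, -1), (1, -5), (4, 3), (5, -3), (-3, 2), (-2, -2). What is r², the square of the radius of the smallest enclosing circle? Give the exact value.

By Welzl's lemma the MEC is supported by two points (diametrically opposite) or three points (on a circumcircle).
The farthest pair is (5, -3)–(-3, 2) with squared distance 89. The circle on this segment as diameter has centre (1, -0.5) and r² = 89/4 = 22.25.
Check (-1, -1): distance² to centre = 4.25 ≤ 22.25, so it lies inside.
All remaining points lie in this disk, and no smaller disk contains both endpoints, so this is the minimum enclosing circle.

22.25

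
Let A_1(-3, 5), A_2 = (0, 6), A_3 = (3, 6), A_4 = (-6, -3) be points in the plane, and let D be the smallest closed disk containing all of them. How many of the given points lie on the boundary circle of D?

2

By Welzl's lemma the MEC is supported by two points (diametrically opposite) or three points (on a circumcircle).
The farthest pair is A_3–A_4 with squared distance 162. The circle on this segment as diameter has centre (-1.5, 1.5) and r² = 162/4 = 40.5.
Check A_1: distance² to centre = 14.5 ≤ 40.5, so it lies inside.
All remaining points lie in this disk, and no smaller disk contains both endpoints, so this is the minimum enclosing circle.
The points at distance exactly r from the centre are A_3, A_4 — 2 points.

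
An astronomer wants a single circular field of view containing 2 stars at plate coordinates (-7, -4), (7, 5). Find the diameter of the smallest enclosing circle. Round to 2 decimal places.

16.64

The smallest circle enclosing two points has them as diameter endpoints.
Centre = midpoint = (0, 0.5); r² = |(-7, -4)−(7, 5)|²/4 = 277/4 = 69.25.
Diameter = 2r = 2√(69.25) ≈ 16.64.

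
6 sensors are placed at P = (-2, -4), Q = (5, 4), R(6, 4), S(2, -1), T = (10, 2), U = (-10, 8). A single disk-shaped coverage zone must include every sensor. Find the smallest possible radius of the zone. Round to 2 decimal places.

10.44

The farthest pair is T–U with squared distance 436. The circle on this segment as diameter has centre (0, 5) and r² = 436/4 = 109.
Check P: distance² to centre = 85 ≤ 109, so it lies inside.
All remaining points lie in this disk, and no smaller disk contains both endpoints, so this is the minimum enclosing circle.
r = √109 ≈ 10.44.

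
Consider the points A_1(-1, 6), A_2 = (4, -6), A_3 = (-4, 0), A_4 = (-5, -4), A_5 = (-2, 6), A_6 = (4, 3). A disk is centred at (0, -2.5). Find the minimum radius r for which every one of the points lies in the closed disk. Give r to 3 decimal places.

The required radius is the distance from (0, -2.5) to the farthest point.
Squared distances: 73.25, 28.25, 22.25, 27.25, 76.25, 46.25.
Maximum is 76.25, attained at A_5.
r = √(76.25) ≈ 8.732.

8.732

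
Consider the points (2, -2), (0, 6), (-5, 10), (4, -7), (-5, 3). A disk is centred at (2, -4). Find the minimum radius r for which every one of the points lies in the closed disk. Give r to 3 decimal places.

15.652

The required radius is the distance from (2, -4) to the farthest point.
Squared distances: 4, 104, 245, 13, 98.
Maximum is 245, attained at (-5, 10).
r = √245 ≈ 15.652.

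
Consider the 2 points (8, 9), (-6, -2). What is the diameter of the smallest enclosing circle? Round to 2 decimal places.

The smallest circle enclosing two points has them as diameter endpoints.
Centre = midpoint = (1, 3.5); r² = |(8, 9)−(-6, -2)|²/4 = 317/4 = 79.25.
Diameter = 2r = 2√(79.25) ≈ 17.80.

17.80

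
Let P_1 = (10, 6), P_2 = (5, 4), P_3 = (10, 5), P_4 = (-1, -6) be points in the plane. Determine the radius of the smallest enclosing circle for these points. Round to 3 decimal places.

8.139

A smallest enclosing disk is always determined by at most three of the input points on its boundary.
The farthest pair is P_1–P_4 with squared distance 265. The circle on this segment as diameter has centre (4.5, 0) and r² = 265/4 = 66.25.
Check P_2: distance² to centre = 16.25 ≤ 66.25, so it lies inside.
All remaining points lie in this disk, and no smaller disk contains both endpoints, so this is the minimum enclosing circle.
r = √(66.25) ≈ 8.139.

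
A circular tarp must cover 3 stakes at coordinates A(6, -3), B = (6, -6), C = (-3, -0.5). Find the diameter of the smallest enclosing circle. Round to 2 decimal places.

Side lengths²: AB² = 9, AC² = 87.25, BC² = 111.25.
Since BC² = 111.25 ≥ 87.25 + 9 = 96.25, the angle opposite BC is not acute, so the smallest enclosing circle has BC as diameter.
Centre = midpoint of BC = (1.5, -3.25), r² = 111.25/4 = 27.8125.
Diameter = 2r = 2√(27.8125) ≈ 10.55.

10.55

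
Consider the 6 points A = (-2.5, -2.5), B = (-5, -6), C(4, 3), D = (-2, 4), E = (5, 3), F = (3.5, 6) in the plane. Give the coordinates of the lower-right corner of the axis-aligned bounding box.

(5, -6)

x-range [-5, 5], y-range [-6, 6].
The lower-right corner is (5, -6).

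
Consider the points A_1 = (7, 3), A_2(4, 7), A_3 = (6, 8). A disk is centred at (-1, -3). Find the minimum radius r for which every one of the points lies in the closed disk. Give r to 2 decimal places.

13.04

The required radius is the distance from (-1, -3) to the farthest point.
Squared distances: 100, 125, 170.
Maximum is 170, attained at A_3.
r = √170 ≈ 13.04.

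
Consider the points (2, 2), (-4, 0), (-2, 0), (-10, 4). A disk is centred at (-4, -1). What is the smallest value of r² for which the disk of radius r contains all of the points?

61

The required radius is the distance from (-4, -1) to the farthest point.
Squared distances: 45, 1, 5, 61.
Maximum is 61, attained at (-10, 4).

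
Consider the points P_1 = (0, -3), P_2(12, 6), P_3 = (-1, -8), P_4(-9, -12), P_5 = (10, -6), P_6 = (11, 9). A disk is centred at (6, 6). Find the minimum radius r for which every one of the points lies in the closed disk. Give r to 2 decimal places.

23.43

The required radius is the distance from (6, 6) to the farthest point.
Squared distances: 117, 36, 245, 549, 160, 34.
Maximum is 549, attained at P_4.
r = √549 ≈ 23.43.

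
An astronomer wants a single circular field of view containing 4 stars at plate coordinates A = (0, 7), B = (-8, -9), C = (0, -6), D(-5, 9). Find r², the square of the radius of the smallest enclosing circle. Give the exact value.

By Welzl's lemma the MEC is supported by two points (diametrically opposite) or three points (on a circumcircle).
The minimum enclosing circle is determined by three boundary points: A, B, D.
Their circumcentre is (-5.75, -0.125) with r² = 83.828125.
The farthest remaining point C is at distance² 67.578125 ≤ 83.828125.

83.828125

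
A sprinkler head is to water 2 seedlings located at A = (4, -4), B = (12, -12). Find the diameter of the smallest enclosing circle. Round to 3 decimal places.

11.314

The smallest circle enclosing two points has them as diameter endpoints.
Centre = midpoint = (8, -8); r² = |AB|²/4 = 128/4 = 32.
Diameter = 2r = 2√32 ≈ 11.314.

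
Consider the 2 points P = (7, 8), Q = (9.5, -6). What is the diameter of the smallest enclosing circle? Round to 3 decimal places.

The smallest circle enclosing two points has them as diameter endpoints.
Centre = midpoint = (8.25, 1); r² = |PQ|²/4 = 202.25/4 = 50.5625.
Diameter = 2r = 2√(50.5625) ≈ 14.221.

14.221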